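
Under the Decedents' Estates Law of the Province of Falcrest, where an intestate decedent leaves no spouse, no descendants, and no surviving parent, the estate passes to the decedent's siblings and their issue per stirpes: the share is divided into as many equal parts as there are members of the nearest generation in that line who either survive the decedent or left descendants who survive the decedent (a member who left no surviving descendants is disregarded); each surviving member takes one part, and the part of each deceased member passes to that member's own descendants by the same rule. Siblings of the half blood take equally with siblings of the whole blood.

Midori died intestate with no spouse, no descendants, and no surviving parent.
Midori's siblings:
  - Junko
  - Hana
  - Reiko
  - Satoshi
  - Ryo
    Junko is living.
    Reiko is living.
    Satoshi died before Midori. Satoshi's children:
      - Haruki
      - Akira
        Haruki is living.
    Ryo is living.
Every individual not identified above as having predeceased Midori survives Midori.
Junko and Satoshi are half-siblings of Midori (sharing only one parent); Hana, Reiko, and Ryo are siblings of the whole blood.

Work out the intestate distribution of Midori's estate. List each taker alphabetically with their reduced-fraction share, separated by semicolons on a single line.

No spouse, descendants, or parent survives, so the estate passes to Midori's siblings per stirpes.
Half-blood and whole-blood siblings take equally under the stated rule.
The estate is divided into 5 equal shares of 1/5 among Junko, Hana, Reiko, Satoshi, Ryo.
Junko is living and takes 1/5.
Hana is living and takes 1/5.
Reiko is living and takes 1/5.
Satoshi predeceased; the 1/5 allotted to Satoshi's branch passes to Satoshi's issue by representation.
The 1/5 is divided into 2 equal shares of 1/10 among Haruki, Akira.
Haruki is living and takes 1/10.
Akira is living and takes 1/10.
Ryo is living and takes 1/5.

Akira 1/10; Hana 1/5; Haruki 1/10; Junko 1/5; Reiko 1/5; Ryo 1/5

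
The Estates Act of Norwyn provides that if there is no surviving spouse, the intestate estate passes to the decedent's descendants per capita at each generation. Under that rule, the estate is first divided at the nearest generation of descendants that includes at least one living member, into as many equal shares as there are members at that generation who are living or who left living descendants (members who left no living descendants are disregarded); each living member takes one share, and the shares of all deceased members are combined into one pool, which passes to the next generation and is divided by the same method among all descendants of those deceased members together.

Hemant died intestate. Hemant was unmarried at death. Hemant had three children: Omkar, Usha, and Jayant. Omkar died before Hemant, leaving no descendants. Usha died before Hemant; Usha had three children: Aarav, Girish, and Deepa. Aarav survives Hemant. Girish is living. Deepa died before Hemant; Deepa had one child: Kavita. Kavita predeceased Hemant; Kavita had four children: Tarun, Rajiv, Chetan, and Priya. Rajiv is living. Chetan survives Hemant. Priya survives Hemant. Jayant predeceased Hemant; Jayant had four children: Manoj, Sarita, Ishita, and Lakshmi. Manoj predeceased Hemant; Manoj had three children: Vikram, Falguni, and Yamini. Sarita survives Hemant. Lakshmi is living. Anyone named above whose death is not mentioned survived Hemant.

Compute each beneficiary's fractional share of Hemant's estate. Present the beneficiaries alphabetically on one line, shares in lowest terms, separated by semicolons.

Aarav 1/7; Chetan 1/56; Falguni 1/14; Girish 1/7; Ishita 1/7; Lakshmi 1/7; Priya 1/56; Rajiv 1/56; Sarita 1/7; Tarun 1/56; Vikram 1/14; Yamini 1/14

There is no surviving spouse, so the entire estate passes to Hemant's descendants per capita at each generation.
No one at generation 1 (Usha, Jayant) is living; moving to the next generation.
At generation 2 (Aarav, Girish, Deepa, Manoj, Sarita, Ishita, Lakshmi) there are 7 shares of (1)/7 = 1/7 each.
Living: Aarav, Girish, Sarita, Ishita, and Lakshmi — each takes 1/7.
Deceased: Deepa and Manoj. Their combined 2/7 is pooled and carried to generation 3.
At generation 3 (Kavita, Vikram, Falguni, Yamini) there are 4 shares of (2/7)/4 = 1/14 each.
Living: Vikram, Falguni, and Yamini — each takes 1/14.
Deceased: Kavita. That 1/14 share is carried to generation 4.
At generation 4 (Tarun, Rajiv, Chetan, Priya) there are 4 shares of (1/14)/4 = 1/56 each.
Living: Tarun, Rajiv, Chetan, and Priya — each takes 1/56.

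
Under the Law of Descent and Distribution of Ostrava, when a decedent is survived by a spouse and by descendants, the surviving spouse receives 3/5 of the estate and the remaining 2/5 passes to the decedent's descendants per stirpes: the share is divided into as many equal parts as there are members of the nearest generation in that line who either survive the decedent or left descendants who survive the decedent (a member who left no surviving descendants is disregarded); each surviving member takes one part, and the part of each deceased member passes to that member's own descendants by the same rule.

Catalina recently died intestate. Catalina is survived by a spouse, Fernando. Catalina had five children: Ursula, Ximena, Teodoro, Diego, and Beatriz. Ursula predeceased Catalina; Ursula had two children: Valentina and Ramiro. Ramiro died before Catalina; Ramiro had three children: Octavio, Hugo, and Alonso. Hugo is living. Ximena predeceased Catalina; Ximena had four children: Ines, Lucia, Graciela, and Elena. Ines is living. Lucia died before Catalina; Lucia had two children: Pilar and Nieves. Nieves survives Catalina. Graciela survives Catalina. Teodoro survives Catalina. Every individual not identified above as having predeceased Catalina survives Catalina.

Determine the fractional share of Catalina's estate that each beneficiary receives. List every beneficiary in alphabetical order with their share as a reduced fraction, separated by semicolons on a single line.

Alonso 1/75; Beatriz 2/25; Diego 2/25; Elena 1/50; Fernando 3/5; Graciela 1/50; Hugo 1/75; Ines 1/50; Nieves 1/100; Octavio 1/75; Pilar 1/100; Teodoro 2/25; Valentina 1/25

Fernando, as surviving spouse, takes 3/5.
The remaining 2/5 passes to Catalina's descendants per stirpes.
The 2/5 is divided into 5 equal shares of 2/25 among Ursula, Ximena, Teodoro, Diego, Beatriz.
Ursula predeceased; the 2/25 allotted to Ursula's branch passes to Ursula's issue by representation.
The 2/25 is divided into 2 equal shares of 1/25 among Valentina, Ramiro.
Valentina is living and takes 1/25.
Ramiro predeceased; the 1/25 allotted to Ramiro's branch passes to Ramiro's issue by representation.
The 1/25 is divided into 3 equal shares of 1/75 among Octavio, Hugo, Alonso.
Octavio is living and takes 1/75.
Hugo is living and takes 1/75.
Alonso is living and takes 1/75.
Ximena predeceased; the 2/25 allotted to Ximena's branch passes to Ximena's issue by representation.
The 2/25 is divided into 4 equal shares of 1/50 among Ines, Lucia, Graciela, Elena.
Ines is living and takes 1/50.
Lucia predeceased; the 1/50 allotted to Lucia's branch passes to Lucia's issue by representation.
The 1/50 is divided into 2 equal shares of 1/100 among Pilar, Nieves.
Pilar is living and takes 1/100.
Nieves is living and takes 1/100.
Graciela is living and takes 1/50.
Elena is living and takes 1/50.
Teodoro is living and takes 2/25.
Diego is living and takes 2/25.
Beatriz is living and takes 2/25.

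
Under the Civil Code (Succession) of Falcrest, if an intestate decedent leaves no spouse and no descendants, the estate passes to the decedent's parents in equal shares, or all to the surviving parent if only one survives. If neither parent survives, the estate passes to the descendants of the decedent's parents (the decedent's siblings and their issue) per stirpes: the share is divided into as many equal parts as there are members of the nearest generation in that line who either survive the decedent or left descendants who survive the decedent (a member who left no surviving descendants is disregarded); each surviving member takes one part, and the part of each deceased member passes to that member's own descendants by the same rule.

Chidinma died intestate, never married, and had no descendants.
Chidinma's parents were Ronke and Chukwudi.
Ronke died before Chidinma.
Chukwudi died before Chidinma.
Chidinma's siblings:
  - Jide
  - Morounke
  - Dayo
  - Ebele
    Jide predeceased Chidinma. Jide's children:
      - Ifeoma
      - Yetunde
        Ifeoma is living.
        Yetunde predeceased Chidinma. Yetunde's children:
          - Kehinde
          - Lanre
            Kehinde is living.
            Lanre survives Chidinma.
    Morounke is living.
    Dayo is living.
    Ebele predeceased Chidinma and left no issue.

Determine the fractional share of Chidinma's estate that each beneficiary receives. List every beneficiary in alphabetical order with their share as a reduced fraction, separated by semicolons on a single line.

Neither parent survives and there are no descendants, so the estate passes to Chidinma's siblings and their issue per stirpes.
Ebele left no surviving issue, so that branch lapses and is disregarded.
The estate is divided into 3 equal shares of 1/3 among Jide, Morounke, Dayo.
Jide predeceased; the 1/3 allotted to Jide's branch passes to Jide's issue by representation.
The 1/3 is divided into 2 equal shares of 1/6 among Ifeoma, Yetunde.
Ifeoma is living and takes 1/6.
Yetunde predeceased; the 1/6 allotted to Yetunde's branch passes to Yetunde's issue by representation.
The 1/6 is divided into 2 equal shares of 1/12 among Kehinde, Lanre.
Kehinde is living and takes 1/12.
Lanre is living and takes 1/12.
Morounke is living and takes 1/3.
Dayo is living and takes 1/3.

Dayo 1/3; Ifeoma 1/6; Kehinde 1/12; Lanre 1/12; Morounke 1/3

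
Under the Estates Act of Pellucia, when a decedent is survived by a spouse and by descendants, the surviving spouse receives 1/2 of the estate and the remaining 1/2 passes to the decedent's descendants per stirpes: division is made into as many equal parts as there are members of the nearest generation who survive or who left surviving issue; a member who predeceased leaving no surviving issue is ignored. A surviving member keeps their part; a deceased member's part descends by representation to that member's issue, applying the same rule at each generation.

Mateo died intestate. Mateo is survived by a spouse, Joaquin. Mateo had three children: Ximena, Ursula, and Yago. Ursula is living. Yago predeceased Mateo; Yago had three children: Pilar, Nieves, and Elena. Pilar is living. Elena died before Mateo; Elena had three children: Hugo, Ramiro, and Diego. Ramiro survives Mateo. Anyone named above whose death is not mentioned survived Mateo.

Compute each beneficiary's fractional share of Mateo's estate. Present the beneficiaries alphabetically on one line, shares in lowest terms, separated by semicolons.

Diego 1/54; Hugo 1/54; Joaquin 1/2; Nieves 1/18; Pilar 1/18; Ramiro 1/54; Ursula 1/6; Ximena 1/6

Joaquin, as surviving spouse, takes 1/2.
The remaining 1/2 passes to Mateo's descendants per stirpes.
The 1/2 is divided into 3 equal shares of 1/6 among Ximena, Ursula, Yago.
Ximena is living and takes 1/6.
Ursula is living and takes 1/6.
Yago predeceased; the 1/6 allotted to Yago's branch passes to Yago's issue by representation.
The 1/6 is divided into 3 equal shares of 1/18 among Pilar, Nieves, Elena.
Pilar is living and takes 1/18.
Nieves is living and takes 1/18.
Elena predeceased; the 1/18 allotted to Elena's branch passes to Elena's issue by representation.
The 1/18 is divided into 3 equal shares of 1/54 among Hugo, Ramiro, Diego.
Hugo is living and takes 1/54.
Ramiro is living and takes 1/54.
Diego is living and takes 1/54.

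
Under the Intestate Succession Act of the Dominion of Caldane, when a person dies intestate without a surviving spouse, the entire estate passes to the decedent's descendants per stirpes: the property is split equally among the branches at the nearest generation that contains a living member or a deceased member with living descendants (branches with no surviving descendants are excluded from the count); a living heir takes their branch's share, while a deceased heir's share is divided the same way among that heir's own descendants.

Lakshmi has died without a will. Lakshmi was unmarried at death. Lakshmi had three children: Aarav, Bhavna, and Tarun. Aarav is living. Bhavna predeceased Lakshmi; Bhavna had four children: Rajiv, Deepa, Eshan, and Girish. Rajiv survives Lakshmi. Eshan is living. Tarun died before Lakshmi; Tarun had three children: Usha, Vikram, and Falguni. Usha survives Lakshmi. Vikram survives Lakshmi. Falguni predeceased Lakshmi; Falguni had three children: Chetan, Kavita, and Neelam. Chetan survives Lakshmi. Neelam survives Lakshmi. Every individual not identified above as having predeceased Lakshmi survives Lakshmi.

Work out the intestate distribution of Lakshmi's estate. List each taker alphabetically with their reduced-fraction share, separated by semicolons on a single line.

There is no surviving spouse, so the entire estate passes to Lakshmi's descendants per stirpes.
The estate is divided into 3 equal shares of 1/3 among Aarav, Bhavna, Tarun.
Aarav is living and takes 1/3.
Bhavna predeceased; the 1/3 allotted to Bhavna's branch passes to Bhavna's issue by representation.
The 1/3 is divided into 4 equal shares of 1/12 among Rajiv, Deepa, Eshan, Girish.
Rajiv is living and takes 1/12.
Deepa is living and takes 1/12.
Eshan is living and takes 1/12.
Girish is living and takes 1/12.
Tarun predeceased; the 1/3 allotted to Tarun's branch passes to Tarun's issue by representation.
The 1/3 is divided into 3 equal shares of 1/9 among Usha, Vikram, Falguni.
Usha is living and takes 1/9.
Vikram is living and takes 1/9.
Falguni predeceased; the 1/9 allotted to Falguni's branch passes to Falguni's issue by representation.
The 1/9 is divided into 3 equal shares of 1/27 among Chetan, Kavita, Neelam.
Chetan is living and takes 1/27.
Kavita is living and takes 1/27.
Neelam is living and takes 1/27.

Aarav 1/3; Chetan 1/27; Deepa 1/12; Eshan 1/12; Girish 1/12; Kavita 1/27; Neelam 1/27; Rajiv 1/12; Usha 1/9; Vikram 1/9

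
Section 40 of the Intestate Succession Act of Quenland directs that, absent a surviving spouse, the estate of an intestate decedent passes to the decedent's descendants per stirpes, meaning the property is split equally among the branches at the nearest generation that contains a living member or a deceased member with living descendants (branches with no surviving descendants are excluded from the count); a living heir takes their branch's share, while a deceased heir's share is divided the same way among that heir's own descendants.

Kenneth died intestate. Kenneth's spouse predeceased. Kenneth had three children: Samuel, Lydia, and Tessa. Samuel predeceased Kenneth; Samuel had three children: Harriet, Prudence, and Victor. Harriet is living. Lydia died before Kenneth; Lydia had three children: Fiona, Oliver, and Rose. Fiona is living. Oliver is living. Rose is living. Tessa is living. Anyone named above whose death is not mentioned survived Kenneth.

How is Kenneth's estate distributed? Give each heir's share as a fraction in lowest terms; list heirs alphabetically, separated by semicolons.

Fiona 1/9; Harriet 1/9; Oliver 1/9; Prudence 1/9; Rose 1/9; Tessa 1/3; Victor 1/9

There is no surviving spouse, so the entire estate passes to Kenneth's descendants per stirpes.
The estate is divided into 3 equal shares of 1/3 among Samuel, Lydia, Tessa.
Samuel predeceased; the 1/3 allotted to Samuel's branch passes to Samuel's issue by representation.
The 1/3 is divided into 3 equal shares of 1/9 among Harriet, Prudence, Victor.
Harriet is living and takes 1/9.
Prudence is living and takes 1/9.
Victor is living and takes 1/9.
Lydia predeceased; the 1/3 allotted to Lydia's branch passes to Lydia's issue by representation.
The 1/3 is divided into 3 equal shares of 1/9 among Fiona, Oliver, Rose.
Fiona is living and takes 1/9.
Oliver is living and takes 1/9.
Rose is living and takes 1/9.
Tessa is living and takes 1/3.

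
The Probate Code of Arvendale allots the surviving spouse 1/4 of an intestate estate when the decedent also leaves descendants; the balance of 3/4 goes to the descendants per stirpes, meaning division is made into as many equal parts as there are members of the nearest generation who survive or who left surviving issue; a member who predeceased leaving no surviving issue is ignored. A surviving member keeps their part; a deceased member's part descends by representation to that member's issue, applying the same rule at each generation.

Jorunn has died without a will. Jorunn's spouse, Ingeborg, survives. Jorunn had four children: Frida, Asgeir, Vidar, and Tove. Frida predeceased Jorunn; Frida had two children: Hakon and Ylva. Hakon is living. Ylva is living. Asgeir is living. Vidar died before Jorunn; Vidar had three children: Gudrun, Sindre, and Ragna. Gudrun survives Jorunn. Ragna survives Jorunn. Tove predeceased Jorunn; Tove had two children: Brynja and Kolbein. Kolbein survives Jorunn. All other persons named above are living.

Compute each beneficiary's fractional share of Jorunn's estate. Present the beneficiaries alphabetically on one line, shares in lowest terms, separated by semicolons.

Ingeborg, as surviving spouse, takes 1/4.
The remaining 3/4 passes to Jorunn's descendants per stirpes.
The 3/4 is divided into 4 equal shares of 3/16 among Frida, Asgeir, Vidar, Tove.
Frida predeceased; the 3/16 allotted to Frida's branch passes to Frida's issue by representation.
The 3/16 is divided into 2 equal shares of 3/32 among Hakon, Ylva.
Hakon is living and takes 3/32.
Ylva is living and takes 3/32.
Asgeir is living and takes 3/16.
Vidar predeceased; the 3/16 allotted to Vidar's branch passes to Vidar's issue by representation.
The 3/16 is divided into 3 equal shares of 1/16 among Gudrun, Sindre, Ragna.
Gudrun is living and takes 1/16.
Sindre is living and takes 1/16.
Ragna is living and takes 1/16.
Tove predeceased; the 3/16 allotted to Tove's branch passes to Tove's issue by representation.
The 3/16 is divided into 2 equal shares of 3/32 among Brynja, Kolbein.
Brynja is living and takes 3/32.
Kolbein is living and takes 3/32.

Asgeir 3/16; Brynja 3/32; Gudrun 1/16; Hakon 3/32; Ingeborg 1/4; Kolbein 3/32; Ragna 1/16; Sindre 1/16; Ylva 3/32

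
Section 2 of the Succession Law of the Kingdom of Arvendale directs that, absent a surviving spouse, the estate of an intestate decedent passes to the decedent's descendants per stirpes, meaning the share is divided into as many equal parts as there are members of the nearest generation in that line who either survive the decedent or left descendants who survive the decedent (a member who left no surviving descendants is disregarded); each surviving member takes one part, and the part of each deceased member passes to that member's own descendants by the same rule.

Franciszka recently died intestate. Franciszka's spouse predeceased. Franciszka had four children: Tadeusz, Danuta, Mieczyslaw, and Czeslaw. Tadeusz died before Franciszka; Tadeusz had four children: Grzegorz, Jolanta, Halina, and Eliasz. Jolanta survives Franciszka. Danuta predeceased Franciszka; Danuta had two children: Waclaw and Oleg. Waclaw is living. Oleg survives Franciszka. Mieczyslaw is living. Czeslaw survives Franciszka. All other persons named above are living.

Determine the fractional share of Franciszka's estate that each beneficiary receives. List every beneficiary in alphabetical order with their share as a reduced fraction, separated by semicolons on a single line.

Czeslaw 1/4; Eliasz 1/16; Grzegorz 1/16; Halina 1/16; Jolanta 1/16; Mieczyslaw 1/4; Oleg 1/8; Waclaw 1/8

There is no surviving spouse, so the entire estate passes to Franciszka's descendants per stirpes.
The estate is divided into 4 equal shares of 1/4 among Tadeusz, Danuta, Mieczyslaw, Czeslaw.
Tadeusz predeceased; the 1/4 allotted to Tadeusz's branch passes to Tadeusz's issue by representation.
The 1/4 is divided into 4 equal shares of 1/16 among Grzegorz, Jolanta, Halina, Eliasz.
Grzegorz is living and takes 1/16.
Jolanta is living and takes 1/16.
Halina is living and takes 1/16.
Eliasz is living and takes 1/16.
Danuta predeceased; the 1/4 allotted to Danuta's branch passes to Danuta's issue by representation.
The 1/4 is divided into 2 equal shares of 1/8 among Waclaw, Oleg.
Waclaw is living and takes 1/8.
Oleg is living and takes 1/8.
Mieczyslaw is living and takes 1/4.
Czeslaw is living and takes 1/4.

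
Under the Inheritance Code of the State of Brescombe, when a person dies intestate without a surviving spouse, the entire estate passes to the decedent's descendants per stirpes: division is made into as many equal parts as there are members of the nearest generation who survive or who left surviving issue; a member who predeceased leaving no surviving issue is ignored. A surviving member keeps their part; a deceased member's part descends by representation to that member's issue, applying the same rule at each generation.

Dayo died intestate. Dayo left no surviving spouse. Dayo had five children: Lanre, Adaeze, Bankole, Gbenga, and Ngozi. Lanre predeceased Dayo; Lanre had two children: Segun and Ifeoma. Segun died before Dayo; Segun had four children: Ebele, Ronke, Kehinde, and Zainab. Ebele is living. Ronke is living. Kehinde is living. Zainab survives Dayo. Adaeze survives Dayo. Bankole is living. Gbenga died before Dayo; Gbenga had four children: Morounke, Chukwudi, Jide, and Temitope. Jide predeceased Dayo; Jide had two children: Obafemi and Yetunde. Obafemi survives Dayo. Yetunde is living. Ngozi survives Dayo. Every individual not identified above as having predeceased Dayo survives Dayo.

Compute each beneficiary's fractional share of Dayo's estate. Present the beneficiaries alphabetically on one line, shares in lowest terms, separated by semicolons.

There is no surviving spouse, so the entire estate passes to Dayo's descendants per stirpes.
The estate is divided into 5 equal shares of 1/5 among Lanre, Adaeze, Bankole, Gbenga, Ngozi.
Lanre predeceased; the 1/5 allotted to Lanre's branch passes to Lanre's issue by representation.
The 1/5 is divided into 2 equal shares of 1/10 among Segun, Ifeoma.
Segun predeceased; the 1/10 allotted to Segun's branch passes to Segun's issue by representation.
The 1/10 is divided into 4 equal shares of 1/40 among Ebele, Ronke, Kehinde, Zainab.
Ebele is living and takes 1/40.
Ronke is living and takes 1/40.
Kehinde is living and takes 1/40.
Zainab is living and takes 1/40.
Ifeoma is living and takes 1/10.
Adaeze is living and takes 1/5.
Bankole is living and takes 1/5.
Gbenga predeceased; the 1/5 allotted to Gbenga's branch passes to Gbenga's issue by representation.
The 1/5 is divided into 4 equal shares of 1/20 among Morounke, Chukwudi, Jide, Temitope.
Morounke is living and takes 1/20.
Chukwudi is living and takes 1/20.
Jide predeceased; the 1/20 allotted to Jide's branch passes to Jide's issue by representation.
The 1/20 is divided into 2 equal shares of 1/40 among Obafemi, Yetunde.
Obafemi is living and takes 1/40.
Yetunde is living and takes 1/40.
Temitope is living and takes 1/20.
Ngozi is living and takes 1/5.

Adaeze 1/5; Bankole 1/5; Chukwudi 1/20; Ebele 1/40; Ifeoma 1/10; Kehinde 1/40; Morounke 1/20; Ngozi 1/5; Obafemi 1/40; Ronke 1/40; Temitope 1/20; Yetunde 1/40; Zainab 1/40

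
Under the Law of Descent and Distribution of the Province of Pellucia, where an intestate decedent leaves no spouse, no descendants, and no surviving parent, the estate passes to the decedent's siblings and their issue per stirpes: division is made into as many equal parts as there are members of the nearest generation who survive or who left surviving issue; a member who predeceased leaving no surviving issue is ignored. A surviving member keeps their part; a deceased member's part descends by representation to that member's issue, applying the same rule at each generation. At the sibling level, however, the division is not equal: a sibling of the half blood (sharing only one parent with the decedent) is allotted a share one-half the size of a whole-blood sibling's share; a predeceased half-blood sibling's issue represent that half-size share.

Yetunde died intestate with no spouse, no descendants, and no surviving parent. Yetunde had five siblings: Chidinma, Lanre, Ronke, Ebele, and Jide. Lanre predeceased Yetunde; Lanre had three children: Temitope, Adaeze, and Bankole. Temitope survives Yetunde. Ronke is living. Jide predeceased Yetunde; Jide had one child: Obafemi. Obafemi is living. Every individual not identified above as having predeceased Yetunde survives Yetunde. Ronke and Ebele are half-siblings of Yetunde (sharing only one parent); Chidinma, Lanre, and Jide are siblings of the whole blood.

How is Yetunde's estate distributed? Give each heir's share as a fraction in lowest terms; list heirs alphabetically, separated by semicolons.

No spouse, descendants, or parent survives, so the estate passes to Yetunde's siblings per stirpes.
Half-blood siblings count for one-half the weight of whole-blood siblings at the initial division.
Dividing 1 in proportion to weights (total weight 4): Chidinma (weight 1) → 1/4; Lanre (weight 1) → 1/4; Ronke (weight 1/2) → 1/8; Ebele (weight 1/2) → 1/8; Jide (weight 1) → 1/4.
Chidinma is living and takes 1/4.
Lanre predeceased; the 1/4 allotted to Lanre's branch passes to Lanre's issue by representation.
The 1/4 is divided into 3 equal shares of 1/12 among Temitope, Adaeze, Bankole.
Temitope is living and takes 1/12.
Adaeze is living and takes 1/12.
Bankole is living and takes 1/12.
Ronke is living and takes 1/8.
Ebele is living and takes 1/8.
Jide predeceased; the 1/4 allotted to Jide's branch passes to Jide's issue by representation.
Obafemi is the sole taker at this level and receives the full 1/4.

Adaeze 1/12; Bankole 1/12; Chidinma 1/4; Ebele 1/8; Obafemi 1/4; Ronke 1/8; Temitope 1/12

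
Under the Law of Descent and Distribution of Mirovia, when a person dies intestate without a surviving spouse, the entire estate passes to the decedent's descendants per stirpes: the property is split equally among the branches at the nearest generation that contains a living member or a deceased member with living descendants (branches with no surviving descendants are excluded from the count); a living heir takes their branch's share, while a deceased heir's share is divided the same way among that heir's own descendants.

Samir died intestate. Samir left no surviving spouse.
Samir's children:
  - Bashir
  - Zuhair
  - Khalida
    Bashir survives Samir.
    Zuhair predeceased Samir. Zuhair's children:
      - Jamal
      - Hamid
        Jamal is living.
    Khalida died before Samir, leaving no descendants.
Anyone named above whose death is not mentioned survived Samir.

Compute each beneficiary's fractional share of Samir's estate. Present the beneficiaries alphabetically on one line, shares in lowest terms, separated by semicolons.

Bashir 1/2; Hamid 1/4; Jamal 1/4

There is no surviving spouse, so the entire estate passes to Samir's descendants per stirpes.
Khalida left no surviving issue, so that branch lapses and is disregarded.
The estate is divided into 2 equal shares of 1/2 among Bashir, Zuhair.
Bashir is living and takes 1/2.
Zuhair predeceased; the 1/2 allotted to Zuhair's branch passes to Zuhair's issue by representation.
The 1/2 is divided into 2 equal shares of 1/4 among Jamal, Hamid.
Jamal is living and takes 1/4.
Hamid is living and takes 1/4.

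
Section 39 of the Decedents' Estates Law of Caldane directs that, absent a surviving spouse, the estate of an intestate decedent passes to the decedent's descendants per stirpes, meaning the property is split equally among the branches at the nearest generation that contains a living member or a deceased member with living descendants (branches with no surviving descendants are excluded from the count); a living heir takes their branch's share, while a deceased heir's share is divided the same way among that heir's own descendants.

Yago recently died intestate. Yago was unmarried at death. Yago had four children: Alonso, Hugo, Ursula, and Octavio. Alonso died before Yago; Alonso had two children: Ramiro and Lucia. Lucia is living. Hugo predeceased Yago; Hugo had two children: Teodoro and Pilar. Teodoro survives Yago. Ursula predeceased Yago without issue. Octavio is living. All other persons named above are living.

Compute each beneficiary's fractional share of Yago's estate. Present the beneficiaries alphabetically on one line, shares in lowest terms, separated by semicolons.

Lucia 1/6; Octavio 1/3; Pilar 1/6; Ramiro 1/6; Teodoro 1/6

There is no surviving spouse, so the entire estate passes to Yago's descendants per stirpes.
Ursula left no surviving issue, so that branch lapses and is disregarded.
The estate is divided into 3 equal shares of 1/3 among Alonso, Hugo, Octavio.
Alonso predeceased; the 1/3 allotted to Alonso's branch passes to Alonso's issue by representation.
The 1/3 is divided into 2 equal shares of 1/6 among Ramiro, Lucia.
Ramiro is living and takes 1/6.
Lucia is living and takes 1/6.
Hugo predeceased; the 1/3 allotted to Hugo's branch passes to Hugo's issue by representation.
The 1/3 is divided into 2 equal shares of 1/6 among Teodoro, Pilar.
Teodoro is living and takes 1/6.
Pilar is living and takes 1/6.
Octavio is living and takes 1/3.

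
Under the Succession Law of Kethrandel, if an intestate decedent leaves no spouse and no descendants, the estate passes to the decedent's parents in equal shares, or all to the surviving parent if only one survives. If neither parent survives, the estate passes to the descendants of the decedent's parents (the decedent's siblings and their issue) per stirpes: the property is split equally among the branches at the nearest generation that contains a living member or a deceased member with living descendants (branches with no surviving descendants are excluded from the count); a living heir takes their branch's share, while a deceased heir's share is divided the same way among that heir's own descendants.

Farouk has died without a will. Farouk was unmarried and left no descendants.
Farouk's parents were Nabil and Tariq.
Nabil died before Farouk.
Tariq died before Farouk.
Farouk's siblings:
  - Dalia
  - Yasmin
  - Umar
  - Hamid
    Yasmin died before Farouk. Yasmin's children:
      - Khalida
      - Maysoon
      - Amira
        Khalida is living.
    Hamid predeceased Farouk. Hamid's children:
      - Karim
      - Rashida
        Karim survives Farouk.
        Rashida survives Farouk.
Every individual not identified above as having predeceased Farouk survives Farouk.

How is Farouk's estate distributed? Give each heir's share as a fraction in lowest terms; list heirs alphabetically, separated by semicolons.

Neither parent survives and there are no descendants, so the estate passes to Farouk's siblings and their issue per stirpes.
The estate is divided into 4 equal shares of 1/4 among Dalia, Yasmin, Umar, Hamid.
Dalia is living and takes 1/4.
Yasmin predeceased; the 1/4 allotted to Yasmin's branch passes to Yasmin's issue by representation.
The 1/4 is divided into 3 equal shares of 1/12 among Khalida, Maysoon, Amira.
Khalida is living and takes 1/12.
Maysoon is living and takes 1/12.
Amira is living and takes 1/12.
Umar is living and takes 1/4.
Hamid predeceased; the 1/4 allotted to Hamid's branch passes to Hamid's issue by representation.
The 1/4 is divided into 2 equal shares of 1/8 among Karim, Rashida.
Karim is living and takes 1/8.
Rashida is living and takes 1/8.

Amira 1/12; Dalia 1/4; Karim 1/8; Khalida 1/12; Maysoon 1/12; Rashida 1/8; Umar 1/4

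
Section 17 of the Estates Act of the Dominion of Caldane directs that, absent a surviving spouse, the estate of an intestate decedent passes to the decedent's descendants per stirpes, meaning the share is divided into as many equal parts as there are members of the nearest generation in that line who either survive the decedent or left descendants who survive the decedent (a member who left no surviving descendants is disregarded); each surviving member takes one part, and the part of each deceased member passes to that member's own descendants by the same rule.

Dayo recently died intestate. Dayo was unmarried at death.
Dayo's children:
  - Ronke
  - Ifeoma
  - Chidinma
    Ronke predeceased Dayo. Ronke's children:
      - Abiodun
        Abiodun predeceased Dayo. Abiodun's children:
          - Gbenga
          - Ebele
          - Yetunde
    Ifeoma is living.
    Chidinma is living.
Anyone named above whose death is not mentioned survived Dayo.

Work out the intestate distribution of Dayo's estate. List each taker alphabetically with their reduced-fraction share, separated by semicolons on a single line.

Chidinma 1/3; Ebele 1/9; Gbenga 1/9; Ifeoma 1/3; Yetunde 1/9

There is no surviving spouse, so the entire estate passes to Dayo's descendants per stirpes.
The estate is divided into 3 equal shares of 1/3 among Ronke, Ifeoma, Chidinma.
Ronke predeceased; the 1/3 allotted to Ronke's branch passes to Ronke's issue by representation.
Abiodun's line is the sole branch at this level, so the full 1/3 passes to Abiodun's issue by representation.
The 1/3 is divided into 3 equal shares of 1/9 among Gbenga, Ebele, Yetunde.
Gbenga is living and takes 1/9.
Ebele is living and takes 1/9.
Yetunde is living and takes 1/9.
Ifeoma is living and takes 1/3.
Chidinma is living and takes 1/3.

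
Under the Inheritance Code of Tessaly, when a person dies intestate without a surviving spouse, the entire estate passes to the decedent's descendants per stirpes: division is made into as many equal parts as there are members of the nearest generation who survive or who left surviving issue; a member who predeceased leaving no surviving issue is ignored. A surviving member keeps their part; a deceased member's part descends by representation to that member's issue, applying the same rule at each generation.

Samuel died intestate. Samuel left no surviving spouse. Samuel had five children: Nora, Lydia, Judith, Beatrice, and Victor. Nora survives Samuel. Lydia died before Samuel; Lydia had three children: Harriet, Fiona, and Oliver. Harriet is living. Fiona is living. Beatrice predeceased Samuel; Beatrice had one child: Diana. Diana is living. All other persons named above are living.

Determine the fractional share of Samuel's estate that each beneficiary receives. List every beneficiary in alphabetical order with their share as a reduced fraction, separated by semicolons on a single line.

There is no surviving spouse, so the entire estate passes to Samuel's descendants per stirpes.
The estate is divided into 5 equal shares of 1/5 among Nora, Lydia, Judith, Beatrice, Victor.
Nora is living and takes 1/5.
Lydia predeceased; the 1/5 allotted to Lydia's branch passes to Lydia's issue by representation.
The 1/5 is divided into 3 equal shares of 1/15 among Harriet, Fiona, Oliver.
Harriet is living and takes 1/15.
Fiona is living and takes 1/15.
Oliver is living and takes 1/15.
Judith is living and takes 1/5.
Beatrice predeceased; the 1/5 allotted to Beatrice's branch passes to Beatrice's issue by representation.
Diana is the sole taker at this level and receives the full 1/5.
Victor is living and takes 1/5.

Diana 1/5; Fiona 1/15; Harriet 1/15; Judith 1/5; Nora 1/5; Oliver 1/15; Victor 1/5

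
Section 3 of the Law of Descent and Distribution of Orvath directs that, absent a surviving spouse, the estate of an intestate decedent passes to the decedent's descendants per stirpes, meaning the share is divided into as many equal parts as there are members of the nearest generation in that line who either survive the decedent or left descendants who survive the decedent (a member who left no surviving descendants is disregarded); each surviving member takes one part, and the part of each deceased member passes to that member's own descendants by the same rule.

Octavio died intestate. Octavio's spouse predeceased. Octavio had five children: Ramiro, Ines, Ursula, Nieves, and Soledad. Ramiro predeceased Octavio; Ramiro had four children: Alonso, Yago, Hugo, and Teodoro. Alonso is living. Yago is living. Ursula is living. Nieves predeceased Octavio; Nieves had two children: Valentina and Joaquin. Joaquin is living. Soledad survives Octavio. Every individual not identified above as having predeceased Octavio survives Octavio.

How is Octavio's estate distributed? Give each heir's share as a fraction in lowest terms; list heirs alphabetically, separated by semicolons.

Alonso 1/20; Hugo 1/20; Ines 1/5; Joaquin 1/10; Soledad 1/5; Teodoro 1/20; Ursula 1/5; Valentina 1/10; Yago 1/20

There is no surviving spouse, so the entire estate passes to Octavio's descendants per stirpes.
The estate is divided into 5 equal shares of 1/5 among Ramiro, Ines, Ursula, Nieves, Soledad.
Ramiro predeceased; the 1/5 allotted to Ramiro's branch passes to Ramiro's issue by representation.
The 1/5 is divided into 4 equal shares of 1/20 among Alonso, Yago, Hugo, Teodoro.
Alonso is living and takes 1/20.
Yago is living and takes 1/20.
Hugo is living and takes 1/20.
Teodoro is living and takes 1/20.
Ines is living and takes 1/5.
Ursula is living and takes 1/5.
Nieves predeceased; the 1/5 allotted to Nieves's branch passes to Nieves's issue by representation.
The 1/5 is divided into 2 equal shares of 1/10 among Valentina, Joaquin.
Valentina is living and takes 1/10.
Joaquin is living and takes 1/10.
Soledad is living and takes 1/5.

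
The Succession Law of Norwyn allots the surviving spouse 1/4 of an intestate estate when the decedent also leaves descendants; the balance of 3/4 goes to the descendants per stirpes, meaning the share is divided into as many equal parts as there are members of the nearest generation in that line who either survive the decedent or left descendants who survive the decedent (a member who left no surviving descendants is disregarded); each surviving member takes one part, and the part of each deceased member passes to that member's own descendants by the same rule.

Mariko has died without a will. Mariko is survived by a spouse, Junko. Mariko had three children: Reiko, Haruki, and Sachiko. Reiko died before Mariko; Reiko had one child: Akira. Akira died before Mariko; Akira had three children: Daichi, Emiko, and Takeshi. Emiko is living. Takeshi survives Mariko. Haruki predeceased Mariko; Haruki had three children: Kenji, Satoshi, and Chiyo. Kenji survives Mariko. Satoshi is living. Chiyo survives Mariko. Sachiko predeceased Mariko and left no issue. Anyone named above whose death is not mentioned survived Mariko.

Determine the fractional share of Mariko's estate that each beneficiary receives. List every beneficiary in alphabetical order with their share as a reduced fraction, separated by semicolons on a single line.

Chiyo 1/8; Daichi 1/8; Emiko 1/8; Junko 1/4; Kenji 1/8; Satoshi 1/8; Takeshi 1/8

Junko, as surviving spouse, takes 1/4.
The remaining 3/4 passes to Mariko's descendants per stirpes.
Sachiko left no surviving issue, so that branch lapses and is disregarded.
The 3/4 is divided into 2 equal shares of 3/8 among Reiko, Haruki.
Reiko predeceased; the 3/8 allotted to Reiko's branch passes to Reiko's issue by representation.
Akira's line is the sole branch at this level, so the full 3/8 passes to Akira's issue by representation.
The 3/8 is divided into 3 equal shares of 1/8 among Daichi, Emiko, Takeshi.
Daichi is living and takes 1/8.
Emiko is living and takes 1/8.
Takeshi is living and takes 1/8.
Haruki predeceased; the 3/8 allotted to Haruki's branch passes to Haruki's issue by representation.
The 3/8 is divided into 3 equal shares of 1/8 among Kenji, Satoshi, Chiyo.
Kenji is living and takes 1/8.
Satoshi is living and takes 1/8.
Chiyo is living and takes 1/8.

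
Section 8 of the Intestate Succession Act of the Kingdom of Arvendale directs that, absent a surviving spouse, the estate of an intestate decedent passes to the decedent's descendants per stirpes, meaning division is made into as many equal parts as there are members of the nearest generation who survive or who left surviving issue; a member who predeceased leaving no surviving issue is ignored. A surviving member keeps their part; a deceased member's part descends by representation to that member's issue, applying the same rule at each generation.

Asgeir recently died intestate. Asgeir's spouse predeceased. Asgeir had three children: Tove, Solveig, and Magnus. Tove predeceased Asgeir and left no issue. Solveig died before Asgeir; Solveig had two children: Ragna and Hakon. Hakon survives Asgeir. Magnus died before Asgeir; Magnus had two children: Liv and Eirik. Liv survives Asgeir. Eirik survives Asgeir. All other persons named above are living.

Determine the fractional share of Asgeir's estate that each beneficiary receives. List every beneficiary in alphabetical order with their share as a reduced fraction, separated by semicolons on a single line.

Eirik 1/4; Hakon 1/4; Liv 1/4; Ragna 1/4

There is no surviving spouse, so the entire estate passes to Asgeir's descendants per stirpes.
Tove left no surviving issue, so that branch lapses and is disregarded.
The estate is divided into 2 equal shares of 1/2 among Solveig, Magnus.
Solveig predeceased; the 1/2 allotted to Solveig's branch passes to Solveig's issue by representation.
The 1/2 is divided into 2 equal shares of 1/4 among Ragna, Hakon.
Ragna is living and takes 1/4.
Hakon is living and takes 1/4.
Magnus predeceased; the 1/2 allotted to Magnus's branch passes to Magnus's issue by representation.
The 1/2 is divided into 2 equal shares of 1/4 among Liv, Eirik.
Liv is living and takes 1/4.
Eirik is living and takes 1/4.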